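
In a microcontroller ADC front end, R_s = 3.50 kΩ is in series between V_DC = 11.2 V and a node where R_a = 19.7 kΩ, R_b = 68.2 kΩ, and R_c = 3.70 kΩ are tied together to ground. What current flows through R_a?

I ≈ 0.261 mA

Combine the parallel branches: R_p = (1/19.7 + 1/68.2 + 1/3.70)⁻¹ = 2.979 kΩ.
Node voltage V_A = V_DC · R_p/(R_s + R_p) = 11.2 × 0.4598 = 5.150 V.
I(R_a) = V_A / R_a = 5.150/19.7 = 0.2614 mA.
(Check via current divider: I_total = 1.729 mA; share G_k/ΣG = 0.1512 → same result.)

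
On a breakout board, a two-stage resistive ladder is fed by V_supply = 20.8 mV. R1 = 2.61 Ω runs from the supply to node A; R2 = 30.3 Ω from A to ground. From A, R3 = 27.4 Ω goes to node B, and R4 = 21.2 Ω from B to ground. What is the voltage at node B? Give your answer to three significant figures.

The second stage (R3 + R4 = 48.60 Ω) loads node A in parallel with R2.
Effective lower resistance at A: R2 ‖ 48.60 = 18.66 Ω.
First divider: V_A = V_supply · 18.66/(2.61 + 18.66) = 18.25 mV.
V_B = V_A × 0.4362 = 7.960 mV.

V_B ≈ 7.96 mV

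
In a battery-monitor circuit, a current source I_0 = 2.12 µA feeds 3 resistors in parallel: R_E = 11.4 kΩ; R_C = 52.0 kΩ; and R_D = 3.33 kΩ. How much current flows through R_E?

Total conductance ΣG = 1/11.4 + 1/52.0 + 1/3.33 = 0.4073 (units of 1/kΩ).
Current divider: I(R_E) = I_0 · G_k/ΣG = 2.12 × (0.08772/0.4073) = 2.12 × 0.2154 = 0.4566 µA.

I ≈ 0.457 µA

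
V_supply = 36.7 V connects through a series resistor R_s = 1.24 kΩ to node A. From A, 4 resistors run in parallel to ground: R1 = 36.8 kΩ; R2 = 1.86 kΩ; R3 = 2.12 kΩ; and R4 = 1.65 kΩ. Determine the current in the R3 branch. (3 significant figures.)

I ≈ 5.70 mA

Equivalent of the parallel group: R_p = 0.6088 kΩ.
Node voltage V_A = V_supply · R_p/(R_s + R_p) = 36.7 × 0.3293 = 12.09 V.
Branch current I = V_A/R3 = 12.09/2.12 = 5.701 mA.
(Equivalently: I_total = 19.85 mA, then current-divider fraction G_k/ΣG = 0.2872.)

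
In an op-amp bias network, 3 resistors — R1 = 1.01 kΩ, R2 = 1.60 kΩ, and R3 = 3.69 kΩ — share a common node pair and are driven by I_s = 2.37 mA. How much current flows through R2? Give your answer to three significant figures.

I ≈ 0.785 mA

Conductances: ΣG = 1/1.01 + 1/1.60 + 1/3.69 = 1.886 (1/kΩ).
By the current-divider rule, I = I_s · G_k/ΣG = 2.37 × 0.3314 = 0.7854 mA.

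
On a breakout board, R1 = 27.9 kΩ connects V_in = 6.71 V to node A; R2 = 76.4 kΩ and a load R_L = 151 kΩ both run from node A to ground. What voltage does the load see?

The load sits in parallel with R2, giving an effective lower resistance R2' = R2·R_L/(R2+R_L) = 50.73 kΩ.
Voltage divider with the loaded lower leg: V_out = 6.71 × 50.73/(27.9 + 50.73) = 6.71 × 0.6452 = 4.329 V.
(Unloaded it would be 4.92 V; the load pulls it down.)

V_out ≈ 4.33 V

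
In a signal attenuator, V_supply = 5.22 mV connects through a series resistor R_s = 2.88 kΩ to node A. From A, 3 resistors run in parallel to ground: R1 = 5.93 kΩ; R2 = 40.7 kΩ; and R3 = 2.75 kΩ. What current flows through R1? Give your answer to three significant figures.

Combine the parallel branches: R_p = (1/5.93 + 1/40.7 + 1/2.75)⁻¹ = 1.796 kΩ.
Node voltage V_A = V_supply · R_p/(R_s + R_p) = 5.22 × 0.3841 = 2.005 mV.
Branch current I = V_A/R1 = 2.005/5.93 = 0.3381 µA.

I ≈ 0.338 µA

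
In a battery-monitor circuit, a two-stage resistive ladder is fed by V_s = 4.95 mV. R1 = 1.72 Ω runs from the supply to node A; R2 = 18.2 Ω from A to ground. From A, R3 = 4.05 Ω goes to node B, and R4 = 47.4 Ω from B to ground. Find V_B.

V_B ≈ 4.04 mV

Node A sees R2 in parallel with the series input of stage 2, R3 + R4 = 51.45 Ω.
Effective lower resistance at A: R2 ‖ 51.45 = 13.44 Ω.
V_A = 4.95 × 13.44/(1.72 + 13.44) = 4.389 mV.
V_B = V_A × 0.9213 = 4.043 mV.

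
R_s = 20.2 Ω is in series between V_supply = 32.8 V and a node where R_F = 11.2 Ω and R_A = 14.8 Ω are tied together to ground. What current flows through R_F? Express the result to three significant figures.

I ≈ 0.703 A

Equivalent of the parallel group: R_p = 6.375 Ω.
V_A = 32.8 × 6.375/26.58 = 7.869 V.
I(R_F) = V_A / R_F = 7.869/11.2 = 0.7026 A.
(Equivalently: I_total = 1.234 A, then current-divider fraction G_k/ΣG = 0.5692.)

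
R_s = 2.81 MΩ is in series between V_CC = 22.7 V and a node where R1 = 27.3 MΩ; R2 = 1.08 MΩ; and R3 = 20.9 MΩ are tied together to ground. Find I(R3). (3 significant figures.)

Parallel bank: R_p = 1/(1/27.3 + 1/1.08 + 1/20.9) = 0.9897 MΩ.
Node voltage V_A = V_CC · R_p/(R_s + R_p) = 22.7 × 0.2605 = 5.913 V.
Branch current I = V_A/R3 = 5.913/20.9 = 0.2829 µA.

I ≈ 0.283 µA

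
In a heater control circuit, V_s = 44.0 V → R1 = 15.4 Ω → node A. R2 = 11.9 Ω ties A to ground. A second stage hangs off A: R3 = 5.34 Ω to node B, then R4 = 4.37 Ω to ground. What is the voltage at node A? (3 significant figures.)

Node A sees R2 in parallel with the series input of stage 2, R3 + R4 = 9.710 Ω.
R2 ‖ (R3+R4) = 5.347 Ω.
V_A = 44.0 × 5.347/(15.4 + 5.347) = 11.34 V.

V_A ≈ 11.3 V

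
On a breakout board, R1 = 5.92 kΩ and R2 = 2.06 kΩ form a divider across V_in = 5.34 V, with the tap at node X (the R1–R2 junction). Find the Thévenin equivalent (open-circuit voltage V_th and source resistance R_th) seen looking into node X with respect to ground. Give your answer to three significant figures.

With X open, the divider is unloaded: V_th = 5.34 × 2.06/7.980 = 1.378 V.
With V_in suppressed (replaced by a short), R_th = R1 ‖ R2 = (5.920 × 2.06)/(5.920 + 2.06) = 1.528 kΩ.

V_th ≈ 1.38 V, R_th ≈ 1.53 kΩ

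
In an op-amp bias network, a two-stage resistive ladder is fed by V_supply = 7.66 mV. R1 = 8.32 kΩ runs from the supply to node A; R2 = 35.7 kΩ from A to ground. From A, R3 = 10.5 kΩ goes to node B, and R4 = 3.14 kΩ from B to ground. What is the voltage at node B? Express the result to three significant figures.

The second stage (R3 + R4 = 13.64 kΩ) loads node A in parallel with R2.
R2 ‖ (R3+R4) = 9.869 kΩ.
V_A = 7.66 × 9.869/(8.32 + 9.869) = 4.156 mV.
Then the unloaded second divider: V_B = V_A × R4/(R3+R4) = 4.156 × 0.2302 = 0.9568 mV.

V_B ≈ 0.957 mV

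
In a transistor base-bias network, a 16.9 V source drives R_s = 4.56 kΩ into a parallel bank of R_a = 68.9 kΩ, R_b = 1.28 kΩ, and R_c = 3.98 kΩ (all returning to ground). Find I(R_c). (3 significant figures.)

I ≈ 0.735 mA

Equivalent of the parallel group: R_p = 0.9551 kΩ.
V_A by voltage divider: V_A = 16.9 × 0.9551/(4.56 + 0.9551) = 2.927 V.
I(R_c) = V_A / R_c = 2.927/3.98 = 0.7354 mA.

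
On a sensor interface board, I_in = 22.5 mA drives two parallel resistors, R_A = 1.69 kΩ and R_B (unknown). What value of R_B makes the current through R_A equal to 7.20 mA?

In a two-way split, I_A/I_in = R_B/(R_A + R_B).
With f = 0.3200, R_B = R_A · f/(1−f) = 1.69 × 0.4706 = 0.7953 kΩ.

R_B ≈ 0.795 kΩ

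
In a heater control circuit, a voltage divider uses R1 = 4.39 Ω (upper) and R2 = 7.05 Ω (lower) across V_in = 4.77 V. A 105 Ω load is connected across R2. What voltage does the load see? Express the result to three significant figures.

V_out ≈ 2.87 V

The load sits in parallel with R2, giving an effective lower resistance R2' = R2·R_L/(R2+R_L) = 6.606 Ω.
Then V_out = V_in · R2'/(R1 + R2') = 4.77 × 6.606/11.00 = 2.866 V.
(Unloaded it would be 2.94 V; the load pulls it down.)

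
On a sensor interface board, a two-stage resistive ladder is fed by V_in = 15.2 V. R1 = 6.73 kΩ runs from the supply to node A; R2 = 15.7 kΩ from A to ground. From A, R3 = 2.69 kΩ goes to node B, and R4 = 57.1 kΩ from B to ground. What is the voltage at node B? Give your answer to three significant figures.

V_B ≈ 9.42 V

The second stage (R3 + R4 = 59.79 kΩ) loads node A in parallel with R2.
Effective lower resistance at A: R2 ‖ 59.79 = 12.43 kΩ.
First divider: V_A = V_in · 12.43/(6.73 + 12.43) = 9.862 V.
V_B = V_A × 0.9550 = 9.419 V.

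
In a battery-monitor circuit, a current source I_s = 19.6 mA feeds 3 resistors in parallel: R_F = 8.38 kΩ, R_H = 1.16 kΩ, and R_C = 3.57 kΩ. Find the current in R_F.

I ≈ 1.85 mA

ΣG = 1/8.38 + 1/1.16 + 1/3.57 = 1.262.
R_F takes the fraction G_k/ΣG = 0.1193/1.262 = 0.09459, so I = 19.6 × 0.09459 = 1.854 mA.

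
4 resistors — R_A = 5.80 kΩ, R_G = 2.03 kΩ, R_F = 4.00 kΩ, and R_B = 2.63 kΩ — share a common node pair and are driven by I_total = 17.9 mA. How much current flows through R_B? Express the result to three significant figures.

I ≈ 5.25 mA

Conductances: ΣG = 1/5.80 + 1/2.03 + 1/4.00 + 1/2.63 = 1.295 (1/kΩ).
R_B takes the fraction G_k/ΣG = 0.3802/1.295 = 0.2936, so I = 17.9 × 0.2936 = 5.255 mA.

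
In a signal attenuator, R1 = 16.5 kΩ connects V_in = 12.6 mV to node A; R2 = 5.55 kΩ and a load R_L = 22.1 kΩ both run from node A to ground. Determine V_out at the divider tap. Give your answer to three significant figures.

The load sits in parallel with R2, giving an effective lower resistance R2' = R2·R_L/(R2+R_L) = 4.436 kΩ.
Voltage divider with the loaded lower leg: V_out = 12.6 × 4.436/(16.5 + 4.436) = 12.6 × 0.2119 = 2.670 mV.
(Unloaded it would be 3.17 mV; the load pulls it down.)

V_out ≈ 2.67 mV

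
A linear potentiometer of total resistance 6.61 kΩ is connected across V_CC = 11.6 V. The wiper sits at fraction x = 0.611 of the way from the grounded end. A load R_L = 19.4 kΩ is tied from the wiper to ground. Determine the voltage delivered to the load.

V_out ≈ 6.56 V

The pot divides into 2.571 kΩ above the wiper and 4.039 kΩ below.
R_L loads the lower segment: effective lower R = 3.343 kΩ.
Then V_out = V_CC · 3.343/(2.571 + 3.343) = 6.557 V.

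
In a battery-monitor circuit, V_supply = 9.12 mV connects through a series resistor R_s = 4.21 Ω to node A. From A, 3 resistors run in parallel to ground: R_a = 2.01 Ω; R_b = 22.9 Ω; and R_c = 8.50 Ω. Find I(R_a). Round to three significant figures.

Parallel bank: R_p = 1/(1/2.01 + 1/22.9 + 1/8.50) = 1.518 Ω.
V_A = 9.12 × 1.518/5.728 = 2.417 mV.
I(R_a) = V_A / R_a = 2.417/2.01 = 1.202 mA.

I ≈ 1.20 mA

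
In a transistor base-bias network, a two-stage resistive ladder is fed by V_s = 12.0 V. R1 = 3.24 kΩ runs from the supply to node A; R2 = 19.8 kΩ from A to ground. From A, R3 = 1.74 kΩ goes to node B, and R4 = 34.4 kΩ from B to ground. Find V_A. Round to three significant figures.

V_A ≈ 9.57 V

Looking into the second stage from A: R3 + R4 = 36.14 kΩ appears in parallel with R2.
R2 ‖ (R3+R4) = 12.79 kΩ.
So V_A = 12.0 × 0.7979 = 9.575 V.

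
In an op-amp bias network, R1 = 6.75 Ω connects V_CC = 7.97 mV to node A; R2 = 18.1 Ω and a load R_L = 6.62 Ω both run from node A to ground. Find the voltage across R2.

V_out ≈ 3.33 mV

R2 ‖ R_L = (18.1 × 6.62)/(18.1 + 6.62) = 4.847 Ω.
Voltage divider with the loaded lower leg: V_out = 7.97 × 4.847/(6.75 + 4.847) = 7.97 × 0.4180 = 3.331 mV.
(Unloaded it would be 5.81 mV; the load pulls it down.)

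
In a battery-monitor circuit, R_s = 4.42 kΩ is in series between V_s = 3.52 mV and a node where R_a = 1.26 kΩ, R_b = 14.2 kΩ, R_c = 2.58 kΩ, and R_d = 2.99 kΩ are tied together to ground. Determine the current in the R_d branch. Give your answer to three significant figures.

Combine the parallel branches: R_p = (1/1.26 + 1/14.2 + 1/2.58 + 1/2.99)⁻¹ = 0.6305 kΩ.
V_A = 3.52 × 0.6305/5.050 = 0.4394 mV.
Branch current I = V_A/R_d = 0.4394/2.99 = 0.1470 µA.
(Equivalently: I_total = 0.6970 µA, then current-divider fraction G_k/ΣG = 0.2109.)

I ≈ 0.147 µA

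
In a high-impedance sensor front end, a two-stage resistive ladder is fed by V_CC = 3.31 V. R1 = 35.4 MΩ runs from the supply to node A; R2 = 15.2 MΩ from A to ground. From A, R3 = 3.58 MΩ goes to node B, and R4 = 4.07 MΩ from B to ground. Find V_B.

V_B ≈ 0.221 V

Node A sees R2 in parallel with the series input of stage 2, R3 + R4 = 7.650 MΩ.
Effective lower resistance at A: R2 ‖ 7.650 = 5.089 MΩ.
First divider: V_A = V_CC · 5.089/(35.4 + 5.089) = 0.4160 V.
Stage 2 is unloaded, so V_B = V_A · R4/(R3+R4) = 0.4160 × 4.07/7.650 = 0.2213 V.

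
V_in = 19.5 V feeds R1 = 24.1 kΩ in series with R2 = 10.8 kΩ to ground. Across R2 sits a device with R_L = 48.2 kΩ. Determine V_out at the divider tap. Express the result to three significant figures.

R2 ‖ R_L = (10.8 × 48.2)/(10.8 + 48.2) = 8.823 kΩ.
Now apply the divider: V_out = 19.5 × 0.2680 = 5.226 V.

V_out ≈ 5.23 V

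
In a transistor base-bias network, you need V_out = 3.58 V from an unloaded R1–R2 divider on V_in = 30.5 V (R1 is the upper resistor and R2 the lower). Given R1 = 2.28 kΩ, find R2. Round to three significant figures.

R2 ≈ 0.303 kΩ

V_out/V_in = R2/(R1+R2) = 0.1174.
R2 = R1 · 0.1174/(1 − 0.1174) = 0.3032 kΩ.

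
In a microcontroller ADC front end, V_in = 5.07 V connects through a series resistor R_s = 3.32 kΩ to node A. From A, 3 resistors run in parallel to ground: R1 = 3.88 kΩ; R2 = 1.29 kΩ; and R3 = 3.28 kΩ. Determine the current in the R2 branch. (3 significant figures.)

Parallel bank: R_p = 1/(1/3.88 + 1/1.29 + 1/3.28) = 0.7475 kΩ.
V_A = 5.07 × 0.7475/4.067 = 0.9317 V.
Branch current I = V_A/R2 = 0.9317/1.29 = 0.7223 mA.

I ≈ 0.722 mA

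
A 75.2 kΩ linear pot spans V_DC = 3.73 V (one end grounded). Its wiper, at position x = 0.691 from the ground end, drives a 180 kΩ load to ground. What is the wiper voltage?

Lower segment x·R_p = 51.96 kΩ; upper segment (1−x)·R_p = 23.24 kΩ.
(x·R_p) ‖ R_L = 40.32 kΩ.
Loaded-divider output: V_out = 3.73 × 0.6344 = 2.366 V.

V_out ≈ 2.37 V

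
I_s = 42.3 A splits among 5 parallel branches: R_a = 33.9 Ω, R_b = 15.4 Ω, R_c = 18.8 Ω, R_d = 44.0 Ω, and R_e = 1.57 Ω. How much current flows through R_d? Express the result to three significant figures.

Conductances: ΣG = 1/33.9 + 1/15.4 + 1/18.8 + 1/44.0 + 1/1.57 = 0.8073 (1/Ω).
R_d takes the fraction G_k/ΣG = 0.02273/0.8073 = 0.02815, so I = 42.3 × 0.02815 = 1.191 A.

I ≈ 1.19 A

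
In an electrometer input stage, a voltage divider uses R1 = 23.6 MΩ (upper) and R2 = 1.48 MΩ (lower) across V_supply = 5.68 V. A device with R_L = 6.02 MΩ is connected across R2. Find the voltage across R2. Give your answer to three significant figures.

V_out ≈ 0.272 V

The load sits in parallel with R2, giving an effective lower resistance R2' = R2·R_L/(R2+R_L) = 1.188 MΩ.
Now apply the divider: V_out = 5.68 × 0.04792 = 0.2722 V.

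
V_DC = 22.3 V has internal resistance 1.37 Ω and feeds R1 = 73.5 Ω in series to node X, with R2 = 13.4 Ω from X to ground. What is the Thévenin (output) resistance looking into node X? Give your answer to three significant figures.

R_th ≈ 11.4 Ω

R1' = 1.37 + 73.5 = 74.87 Ω (source resistance + R1).
With V_DC suppressed (replaced by a short), R_th = R1' ‖ R2 = (74.87 × 13.4)/(74.87 + 13.4) = 11.37 Ω.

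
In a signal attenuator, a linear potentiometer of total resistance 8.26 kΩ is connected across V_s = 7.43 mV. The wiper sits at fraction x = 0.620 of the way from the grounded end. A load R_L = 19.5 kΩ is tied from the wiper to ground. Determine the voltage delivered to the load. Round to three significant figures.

V_out ≈ 4.19 mV

Split the track: R_lower = x·R_p = 5.121 kΩ, R_upper = (1−x)·R_p = 3.139 kΩ.
R_L loads the lower segment: effective lower R = 4.056 kΩ.
Then V_out = V_s · 4.056/(3.139 + 4.056) = 4.189 mV.
(Unloaded: V_out = x·V_s = 4.61 mV.)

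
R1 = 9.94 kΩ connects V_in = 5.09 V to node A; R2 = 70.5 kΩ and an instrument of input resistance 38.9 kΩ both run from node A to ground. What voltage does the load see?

The load sits in parallel with R2, giving an effective lower resistance R2' = R2·R_L/(R2+R_L) = 25.07 kΩ.
Voltage divider with the loaded lower leg: V_out = 5.09 × 25.07/(9.94 + 25.07) = 5.09 × 0.7161 = 3.645 V.

V_out ≈ 3.64 V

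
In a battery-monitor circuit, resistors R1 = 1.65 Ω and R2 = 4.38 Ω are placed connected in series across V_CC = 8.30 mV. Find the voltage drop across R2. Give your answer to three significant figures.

Total series resistance ΣR = 1.65 + 4.38 = 6.030 Ω.
Voltage divider: V = V_CC · (4.380 / 6.030) = 8.30 × 0.7264 = 6.029 mV.

V ≈ 6.03 mV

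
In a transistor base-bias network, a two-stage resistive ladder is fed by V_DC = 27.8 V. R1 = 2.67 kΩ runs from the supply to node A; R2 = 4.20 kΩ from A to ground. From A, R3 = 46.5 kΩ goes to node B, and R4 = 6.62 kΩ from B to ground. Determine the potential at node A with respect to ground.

V_A ≈ 16.5 V

Node A sees R2 in parallel with the series input of stage 2, R3 + R4 = 53.12 kΩ.
R2 ‖ (R3+R4) = 3.892 kΩ.
First divider: V_A = V_DC · 3.892/(2.67 + 3.892) = 16.49 V.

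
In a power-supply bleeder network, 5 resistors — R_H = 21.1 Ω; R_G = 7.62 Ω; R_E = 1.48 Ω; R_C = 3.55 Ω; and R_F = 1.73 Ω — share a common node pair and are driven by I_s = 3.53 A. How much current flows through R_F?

ΣG = 1/21.1 + 1/7.62 + 1/1.48 + 1/3.55 + 1/1.73 = 1.714.
By the current-divider rule, I = I_s · G_k/ΣG = 3.53 × 0.3372 = 1.190 A.

I ≈ 1.19 A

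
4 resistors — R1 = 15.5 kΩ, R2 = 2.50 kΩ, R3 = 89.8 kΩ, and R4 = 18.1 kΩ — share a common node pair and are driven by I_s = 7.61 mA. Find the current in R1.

Total conductance ΣG = 1/15.5 + 1/2.50 + 1/89.8 + 1/18.1 = 0.5309 (units of 1/kΩ).
Current divider: I(R1) = I_s · G_k/ΣG = 7.61 × (0.06452/0.5309) = 7.61 × 0.1215 = 0.9248 mA.

I ≈ 0.925 mA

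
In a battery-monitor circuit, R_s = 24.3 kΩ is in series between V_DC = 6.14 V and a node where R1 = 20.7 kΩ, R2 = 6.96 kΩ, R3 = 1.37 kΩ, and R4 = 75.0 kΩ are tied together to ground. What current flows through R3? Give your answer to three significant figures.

I ≈ 0.189 mA

Equivalent of the parallel group: R_p = 1.069 kΩ.
V_A by voltage divider: V_A = 6.14 × 1.069/(24.3 + 1.069) = 0.2588 V.
I(R3) = V_A / R3 = 0.2588/1.37 = 0.1889 mA.
(Equivalently: I_total = 0.2420 mA, then current-divider fraction G_k/ΣG = 0.7805.)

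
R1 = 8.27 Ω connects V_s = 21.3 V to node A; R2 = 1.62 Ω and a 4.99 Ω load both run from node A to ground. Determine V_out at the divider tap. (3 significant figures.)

R2 ‖ R_L = (1.62 × 4.99)/(1.62 + 4.99) = 1.223 Ω.
Then V_out = V_s · R2'/(R1 + R2') = 21.3 × 1.223/9.493 = 2.744 V.

V_out ≈ 2.74 V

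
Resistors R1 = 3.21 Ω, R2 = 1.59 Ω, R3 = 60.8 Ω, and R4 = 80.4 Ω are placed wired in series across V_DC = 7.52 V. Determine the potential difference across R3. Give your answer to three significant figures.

Total series resistance ΣR = 3.21 + 1.59 + 60.8 + 80.4 = 146.0 Ω.
V = V_DC · R/ΣR = 7.52 × 0.4164 = 3.132 V.

V ≈ 3.13 V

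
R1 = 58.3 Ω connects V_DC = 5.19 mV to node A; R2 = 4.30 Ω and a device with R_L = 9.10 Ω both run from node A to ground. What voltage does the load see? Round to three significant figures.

V_out ≈ 0.248 mV

R2 ‖ R_L = (4.30 × 9.10)/(4.30 + 9.10) = 2.920 Ω.
Now apply the divider: V_out = 5.19 × 0.04770 = 0.2476 mV.
(Unloaded it would be 0.357 mV; the load pulls it down.)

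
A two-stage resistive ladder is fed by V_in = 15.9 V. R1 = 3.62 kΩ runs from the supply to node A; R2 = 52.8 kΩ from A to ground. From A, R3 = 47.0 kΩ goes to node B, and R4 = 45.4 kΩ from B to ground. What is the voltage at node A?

V_A ≈ 14.4 V

Node A sees R2 in parallel with the series input of stage 2, R3 + R4 = 92.40 kΩ.
R2 ‖ (R3+R4) = 33.60 kΩ.
V_A = 15.9 × 33.60/(3.62 + 33.60) = 14.35 V.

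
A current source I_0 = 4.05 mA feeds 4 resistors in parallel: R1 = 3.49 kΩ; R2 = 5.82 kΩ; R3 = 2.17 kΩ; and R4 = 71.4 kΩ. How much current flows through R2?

I ≈ 0.746 mA

Conductances: ΣG = 1/3.49 + 1/5.82 + 1/2.17 + 1/71.4 = 0.9332 (1/kΩ).
Current divider: I(R2) = I_0 · G_k/ΣG = 4.05 × (0.1718/0.9332) = 4.05 × 0.1841 = 0.7457 mA.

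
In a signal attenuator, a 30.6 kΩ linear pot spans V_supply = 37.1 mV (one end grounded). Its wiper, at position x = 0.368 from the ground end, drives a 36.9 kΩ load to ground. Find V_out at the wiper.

Lower segment x·R_p = 11.26 kΩ; upper segment (1−x)·R_p = 19.34 kΩ.
(x·R_p) ‖ R_L = 8.628 kΩ.
Loaded-divider output: V_out = 37.1 × 0.3085 = 11.45 mV.

V_out ≈ 11.4 mV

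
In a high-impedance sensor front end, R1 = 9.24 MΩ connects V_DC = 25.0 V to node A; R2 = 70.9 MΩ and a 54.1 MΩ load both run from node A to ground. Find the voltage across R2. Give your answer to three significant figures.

V_out ≈ 19.2 V

R2 ‖ R_L = (70.9 × 54.1)/(70.9 + 54.1) = 30.69 MΩ.
Then V_out = V_DC · R2'/(R1 + R2') = 25.0 × 30.69/39.93 = 19.21 V.
(Unloaded it would be 22.1 V; the load pulls it down.)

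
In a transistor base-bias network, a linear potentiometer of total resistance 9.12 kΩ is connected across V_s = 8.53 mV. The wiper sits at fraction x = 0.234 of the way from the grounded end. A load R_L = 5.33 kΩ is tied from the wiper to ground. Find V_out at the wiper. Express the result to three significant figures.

V_out ≈ 1.53 mV

Lower segment x·R_p = 2.134 kΩ; upper segment (1−x)·R_p = 6.986 kΩ.
(x·R_p) ‖ R_L = 1.524 kΩ.
Loaded-divider output: V_out = 8.53 × 0.1791 = 1.528 mV.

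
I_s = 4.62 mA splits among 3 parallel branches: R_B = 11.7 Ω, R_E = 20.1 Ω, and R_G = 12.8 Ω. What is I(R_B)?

I ≈ 1.85 mA

Conductances: ΣG = 1/11.7 + 1/20.1 + 1/12.8 = 0.2133 (1/Ω).
R_B takes the fraction G_k/ΣG = 0.08547/0.2133 = 0.4006, so I = 4.62 × 0.4006 = 1.851 mA.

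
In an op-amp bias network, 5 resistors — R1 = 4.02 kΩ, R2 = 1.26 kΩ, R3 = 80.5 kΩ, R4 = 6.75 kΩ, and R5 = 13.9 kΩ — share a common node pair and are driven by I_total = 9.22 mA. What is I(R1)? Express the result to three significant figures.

Conductances: ΣG = 1/4.02 + 1/1.26 + 1/80.5 + 1/6.75 + 1/13.9 = 1.275 (1/kΩ).
By the current-divider rule, I = I_total · G_k/ΣG = 9.22 × 0.1951 = 1.799 mA.

I ≈ 1.80 mA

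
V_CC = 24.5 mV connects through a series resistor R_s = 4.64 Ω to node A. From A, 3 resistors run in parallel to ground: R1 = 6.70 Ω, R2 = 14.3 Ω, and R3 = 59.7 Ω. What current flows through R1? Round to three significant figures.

Combine the parallel branches: R_p = (1/6.70 + 1/14.3 + 1/59.7)⁻¹ = 4.238 Ω.
Node voltage V_A = V_CC · R_p/(R_s + R_p) = 24.5 × 0.4774 = 11.70 mV.
I(R1) = V_A / R1 = 11.70/6.70 = 1.746 mA.

I ≈ 1.75 mA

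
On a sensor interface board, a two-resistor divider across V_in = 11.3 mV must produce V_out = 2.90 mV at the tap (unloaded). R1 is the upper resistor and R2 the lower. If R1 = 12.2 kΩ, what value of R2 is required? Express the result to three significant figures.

R2 ≈ 4.21 kΩ

The divider ratio is R2/(R1+R2) = 2.90/11.3 = 0.2566.
Rearranging, R2 = R1·k/(1−k) = 12.2 × 0.3452 = 4.212 kΩ.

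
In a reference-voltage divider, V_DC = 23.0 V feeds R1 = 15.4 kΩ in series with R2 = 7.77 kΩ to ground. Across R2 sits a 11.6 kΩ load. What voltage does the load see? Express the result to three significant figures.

The load sits in parallel with R2, giving an effective lower resistance R2' = R2·R_L/(R2+R_L) = 4.653 kΩ.
Voltage divider with the loaded lower leg: V_out = 23.0 × 4.653/(15.4 + 4.653) = 23.0 × 0.2320 = 5.337 V.

V_out ≈ 5.34 V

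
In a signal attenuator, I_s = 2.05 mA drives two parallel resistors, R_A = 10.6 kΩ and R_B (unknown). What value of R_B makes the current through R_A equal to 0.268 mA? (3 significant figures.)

In a two-way split, I_A/I_s = R_B/(R_A + R_B).
0.268/2.05 = R_B/(R_A + R_B) → R_B = R_A · (0.1307)/(1 − 0.1307) = 10.6 × 0.1504 = 1.594 kΩ.

R_B ≈ 1.59 kΩ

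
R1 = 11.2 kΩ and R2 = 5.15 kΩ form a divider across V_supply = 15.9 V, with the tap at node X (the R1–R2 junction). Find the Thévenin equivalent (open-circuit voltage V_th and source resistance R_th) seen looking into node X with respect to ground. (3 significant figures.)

Open-circuit (no load on X): V_th = V_supply · R2/(R1 + R2) = 15.9 × 5.15/(11.20 + 5.15) = 5.008 V.
With V_supply suppressed (replaced by a short), R_th = R1 ‖ R2 = (11.20 × 5.15)/(11.20 + 5.15) = 3.528 kΩ.

V_th ≈ 5.01 V, R_th ≈ 3.53 kΩ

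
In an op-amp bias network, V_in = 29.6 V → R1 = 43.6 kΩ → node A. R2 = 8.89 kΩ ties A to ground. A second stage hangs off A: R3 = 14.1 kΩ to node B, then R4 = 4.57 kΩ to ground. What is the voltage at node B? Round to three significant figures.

The second stage (R3 + R4 = 18.67 kΩ) loads node A in parallel with R2.
R2 ‖ (R3+R4) = 6.022 kΩ.
So V_A = 29.6 × 0.1214 = 3.592 V.
V_B = V_A × 0.2448 = 0.8793 V.

V_B ≈ 0.879 V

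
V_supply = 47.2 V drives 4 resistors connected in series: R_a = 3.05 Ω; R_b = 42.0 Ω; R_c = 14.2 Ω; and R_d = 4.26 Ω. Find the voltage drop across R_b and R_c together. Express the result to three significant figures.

V ≈ 41.8 V

Series total: ΣR = 3.05 + 42.0 + 14.2 + 4.26 = 63.51 Ω.
R_{R_b..R_c} = 42.0 + 14.2 = 56.20 Ω.
V = V_supply · R/ΣR = 47.2 × 0.8849 = 41.77 V.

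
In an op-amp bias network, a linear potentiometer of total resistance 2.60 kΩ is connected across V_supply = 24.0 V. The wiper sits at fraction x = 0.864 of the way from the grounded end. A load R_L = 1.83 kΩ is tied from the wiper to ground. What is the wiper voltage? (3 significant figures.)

V_out ≈ 17.8 V

Lower segment x·R_p = 2.246 kΩ; upper segment (1−x)·R_p = 0.3536 kΩ.
Lower segment in parallel with the load: 2.246 ‖ 1.83 = 1.008 kΩ.
V_out = 24.0 × 1.008/(0.3536 + 1.008) = 17.77 V.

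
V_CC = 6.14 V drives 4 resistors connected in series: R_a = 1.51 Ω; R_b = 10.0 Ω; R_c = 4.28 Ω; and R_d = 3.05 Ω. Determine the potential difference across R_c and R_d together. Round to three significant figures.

Series total: ΣR = 1.51 + 10.0 + 4.28 + 3.05 = 18.84 Ω.
R_{R_c..R_d} = 4.28 + 3.05 = 7.330 Ω.
Voltage divider: V = V_CC · (7.330 / 18.84) = 6.14 × 0.3891 = 2.389 V.

V ≈ 2.39 V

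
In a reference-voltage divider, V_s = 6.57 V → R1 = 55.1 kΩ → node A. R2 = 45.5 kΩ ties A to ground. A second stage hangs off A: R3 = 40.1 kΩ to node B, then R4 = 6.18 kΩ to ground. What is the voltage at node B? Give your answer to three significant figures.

Looking into the second stage from A: R3 + R4 = 46.28 kΩ appears in parallel with R2.
R2 ‖ (R3+R4) = 22.94 kΩ.
So V_A = 6.57 × 0.2940 = 1.931 V.
Stage 2 is unloaded, so V_B = V_A · R4/(R3+R4) = 1.931 × 6.18/46.28 = 0.2579 V.

V_B ≈ 0.258 V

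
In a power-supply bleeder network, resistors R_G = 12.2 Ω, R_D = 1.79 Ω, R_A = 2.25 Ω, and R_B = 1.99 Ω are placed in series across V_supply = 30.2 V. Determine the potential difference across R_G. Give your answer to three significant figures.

V ≈ 20.2 V

Series total: ΣR = 12.2 + 1.79 + 2.25 + 1.99 = 18.23 Ω.
V = V_supply · R/ΣR = 30.2 × 0.6692 = 20.21 V.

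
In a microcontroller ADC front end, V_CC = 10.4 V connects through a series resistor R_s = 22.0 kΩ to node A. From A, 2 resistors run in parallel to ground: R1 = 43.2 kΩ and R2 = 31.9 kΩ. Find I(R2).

I ≈ 0.148 mA

Equivalent of the parallel group: R_p = 18.35 kΩ.
Node voltage V_A = V_CC · R_p/(R_s + R_p) = 10.4 × 0.4548 = 4.730 V.
I(R2) = V_A / R2 = 4.730/31.9 = 0.1483 mA.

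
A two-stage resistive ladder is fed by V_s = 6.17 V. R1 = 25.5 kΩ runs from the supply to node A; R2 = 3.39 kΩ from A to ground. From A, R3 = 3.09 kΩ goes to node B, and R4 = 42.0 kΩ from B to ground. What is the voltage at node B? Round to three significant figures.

V_B ≈ 0.632 V

Node A sees R2 in parallel with the series input of stage 2, R3 + R4 = 45.09 kΩ.
R2 ‖ (R3+R4) = 3.153 kΩ.
So V_A = 6.17 × 0.1100 = 0.6789 V.
V_B = V_A × 0.9315 = 0.6324 V.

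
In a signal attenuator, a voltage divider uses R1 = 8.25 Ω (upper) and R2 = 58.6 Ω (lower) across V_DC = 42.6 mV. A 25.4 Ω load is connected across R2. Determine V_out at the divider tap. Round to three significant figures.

V_out ≈ 29.1 mV

The load sits in parallel with R2, giving an effective lower resistance R2' = R2·R_L/(R2+R_L) = 17.72 Ω.
Then V_out = V_DC · R2'/(R1 + R2') = 42.6 × 17.72/25.97 = 29.07 mV.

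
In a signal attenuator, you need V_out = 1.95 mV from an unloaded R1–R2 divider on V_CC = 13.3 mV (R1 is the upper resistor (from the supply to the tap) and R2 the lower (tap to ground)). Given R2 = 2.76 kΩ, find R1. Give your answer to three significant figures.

The divider ratio is R2/(R1+R2) = 1.95/13.3 = 0.1466.
R1 = R2·(1/k − 1) = 2.76 × 5.821 = 16.06 kΩ.

R1 ≈ 16.1 kΩ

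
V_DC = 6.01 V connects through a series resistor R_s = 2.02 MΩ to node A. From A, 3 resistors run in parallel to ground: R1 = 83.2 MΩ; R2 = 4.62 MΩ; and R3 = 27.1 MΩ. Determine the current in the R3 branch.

I ≈ 0.144 µA

Combine the parallel branches: R_p = (1/83.2 + 1/4.62 + 1/27.1)⁻¹ = 3.768 MΩ.
V_A by voltage divider: V_A = 6.01 × 3.768/(2.02 + 3.768) = 3.913 V.
I(R3) = V_A / R3 = 3.913/27.1 = 0.1444 µA.
(Check via current divider: I_total = 1.038 µA; share G_k/ΣG = 0.1391 → same result.)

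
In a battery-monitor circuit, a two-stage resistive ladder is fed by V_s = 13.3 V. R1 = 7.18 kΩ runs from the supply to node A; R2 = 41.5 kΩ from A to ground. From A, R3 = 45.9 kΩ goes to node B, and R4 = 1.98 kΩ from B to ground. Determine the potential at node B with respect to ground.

Looking into the second stage from A: R3 + R4 = 47.88 kΩ appears in parallel with R2.
Effective lower resistance at A: R2 ‖ 47.88 = 22.23 kΩ.
First divider: V_A = V_s · 22.23/(7.18 + 22.23) = 10.05 V.
V_B = V_A × 0.04135 = 0.4157 V.

V_B ≈ 0.416 V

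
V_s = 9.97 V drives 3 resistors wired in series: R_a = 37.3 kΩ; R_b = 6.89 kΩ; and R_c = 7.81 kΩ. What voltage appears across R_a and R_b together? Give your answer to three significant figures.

V ≈ 8.47 V

Series total: ΣR = 37.3 + 6.89 + 7.81 = 52.00 kΩ.
R_{R_a..R_b} = 37.3 + 6.89 = 44.19 kΩ.
By the voltage-divider rule, V = 9.97 × 44.19/52.00 = 8.473 V.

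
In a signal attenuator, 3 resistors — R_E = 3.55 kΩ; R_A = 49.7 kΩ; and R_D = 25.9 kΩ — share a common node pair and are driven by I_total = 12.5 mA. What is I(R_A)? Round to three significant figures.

I ≈ 0.739 mA

ΣG = 1/3.55 + 1/49.7 + 1/25.9 = 0.3404.
By the current-divider rule, I = I_total · G_k/ΣG = 12.5 × 0.05911 = 0.7388 mA.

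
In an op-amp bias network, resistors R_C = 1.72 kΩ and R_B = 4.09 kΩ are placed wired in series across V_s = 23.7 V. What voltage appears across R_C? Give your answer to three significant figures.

V ≈ 7.02 V

Total series resistance ΣR = 1.72 + 4.09 = 5.810 kΩ.
V = V_s · R/ΣR = 23.7 × 0.2960 = 7.016 V.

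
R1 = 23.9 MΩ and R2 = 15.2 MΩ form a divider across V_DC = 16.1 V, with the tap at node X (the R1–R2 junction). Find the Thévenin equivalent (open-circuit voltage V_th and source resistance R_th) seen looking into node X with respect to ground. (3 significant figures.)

V_th ≈ 6.26 V, R_th ≈ 9.29 MΩ

With X open, the divider is unloaded: V_th = 16.1 × 15.2/39.10 = 6.259 V.
With V_DC suppressed (replaced by a short), R_th = R1 ‖ R2 = (23.90 × 15.2)/(23.90 + 15.2) = 9.291 MΩ.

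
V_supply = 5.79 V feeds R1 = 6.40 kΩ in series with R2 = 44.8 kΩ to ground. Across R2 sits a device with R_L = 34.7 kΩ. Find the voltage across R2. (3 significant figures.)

V_out ≈ 4.36 V

R2 ‖ R_L = (44.8 × 34.7)/(44.8 + 34.7) = 19.55 kΩ.
Now apply the divider: V_out = 5.79 × 0.7534 = 4.362 V.
(Unloaded it would be 5.07 V; the load pulls it down.)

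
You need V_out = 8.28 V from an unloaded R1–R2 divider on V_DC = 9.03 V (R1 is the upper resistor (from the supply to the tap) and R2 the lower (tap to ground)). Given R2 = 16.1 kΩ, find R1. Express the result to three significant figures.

R1 ≈ 1.46 kΩ

Required fraction k = V_out/V_DC = 0.9169.
So R1 = R2 · (V_DC/V_out − 1) = 16.1 × (9.03/8.28 − 1) = 16.1 × 0.09058 = 1.458 kΩ.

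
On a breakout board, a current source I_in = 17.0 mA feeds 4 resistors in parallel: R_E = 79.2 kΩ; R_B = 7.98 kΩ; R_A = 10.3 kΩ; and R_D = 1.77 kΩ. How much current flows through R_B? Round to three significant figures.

I ≈ 2.66 mA

Total conductance ΣG = 1/79.2 + 1/7.98 + 1/10.3 + 1/1.77 = 0.8000 (units of 1/kΩ).
By the current-divider rule, I = I_in · G_k/ΣG = 17.0 × 0.1566 = 2.663 mA.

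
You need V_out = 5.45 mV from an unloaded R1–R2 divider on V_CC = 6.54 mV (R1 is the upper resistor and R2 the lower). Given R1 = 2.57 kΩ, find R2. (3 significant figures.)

V_out/V_CC = R2/(R1+R2) = 0.8333.
R2 = R1 · 0.8333/(1 − 0.8333) = 12.85 kΩ.

R2 ≈ 12.9 kΩ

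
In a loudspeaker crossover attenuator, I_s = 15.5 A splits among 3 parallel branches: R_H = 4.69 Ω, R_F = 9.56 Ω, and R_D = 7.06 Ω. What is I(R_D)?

ΣG = 1/4.69 + 1/9.56 + 1/7.06 = 0.4595.
By the current-divider rule, I = I_s · G_k/ΣG = 15.5 × 0.3083 = 4.778 A.

I ≈ 4.78 A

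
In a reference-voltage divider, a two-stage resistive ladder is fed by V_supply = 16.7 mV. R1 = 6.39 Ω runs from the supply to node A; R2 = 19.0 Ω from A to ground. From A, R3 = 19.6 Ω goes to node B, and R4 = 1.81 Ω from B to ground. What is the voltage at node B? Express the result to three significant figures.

Node A sees R2 in parallel with the series input of stage 2, R3 + R4 = 21.41 Ω.
Effective lower resistance at A: R2 ‖ 21.41 = 10.07 Ω.
So V_A = 16.7 × 0.6117 = 10.22 mV.
Then the unloaded second divider: V_B = V_A × R4/(R3+R4) = 10.22 × 0.08454 = 0.8636 mV.

V_B ≈ 0.864 mV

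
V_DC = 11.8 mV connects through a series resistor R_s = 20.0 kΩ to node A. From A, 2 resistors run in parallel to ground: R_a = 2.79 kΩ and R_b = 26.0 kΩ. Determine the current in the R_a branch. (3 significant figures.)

I ≈ 0.473 µA

Parallel bank: R_p = 1/(1/2.79 + 1/26.0) = 2.520 kΩ.
V_A = 11.8 × 2.520/22.52 = 1.320 mV.
Branch current I = V_A/R_a = 1.320/2.79 = 0.4732 µA.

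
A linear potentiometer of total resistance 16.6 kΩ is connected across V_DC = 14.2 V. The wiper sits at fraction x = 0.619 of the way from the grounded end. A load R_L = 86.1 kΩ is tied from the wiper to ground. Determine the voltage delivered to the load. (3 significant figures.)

Split the track: R_lower = x·R_p = 10.28 kΩ, R_upper = (1−x)·R_p = 6.325 kΩ.
R_L loads the lower segment: effective lower R = 9.180 kΩ.
V_out = 14.2 × 9.180/(6.325 + 9.180) = 8.408 V.

V_out ≈ 8.41 V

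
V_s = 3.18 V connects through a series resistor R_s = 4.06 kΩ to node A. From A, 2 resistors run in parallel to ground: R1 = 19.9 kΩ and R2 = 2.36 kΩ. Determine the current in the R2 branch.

I ≈ 0.461 mA

Parallel bank: R_p = 1/(1/19.9 + 1/2.36) = 2.110 kΩ.
V_A = 3.18 × 2.110/6.170 = 1.087 V.
I(R2) = V_A / R2 = 1.087/2.36 = 0.4608 mA.
(Check via current divider: I_total = 0.5154 mA; share G_k/ΣG = 0.8940 → same result.)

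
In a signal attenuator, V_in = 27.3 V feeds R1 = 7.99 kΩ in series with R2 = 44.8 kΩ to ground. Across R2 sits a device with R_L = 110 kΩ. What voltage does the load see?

V_out ≈ 21.8 V

The load sits in parallel with R2, giving an effective lower resistance R2' = R2·R_L/(R2+R_L) = 31.83 kΩ.
Voltage divider with the loaded lower leg: V_out = 27.3 × 31.83/(7.99 + 31.83) = 27.3 × 0.7994 = 21.82 V.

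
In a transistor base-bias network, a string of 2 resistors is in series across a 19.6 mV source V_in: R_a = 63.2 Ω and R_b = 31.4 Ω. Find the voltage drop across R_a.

Total series resistance ΣR = 63.2 + 31.4 = 94.60 Ω.
Voltage divider: V = V_in · (63.20 / 94.60) = 19.6 × 0.6681 = 13.09 mV.

V ≈ 13.1 mV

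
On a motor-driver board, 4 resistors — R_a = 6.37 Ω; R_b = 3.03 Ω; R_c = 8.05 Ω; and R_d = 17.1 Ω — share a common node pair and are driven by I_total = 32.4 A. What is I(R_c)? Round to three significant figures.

ΣG = 1/6.37 + 1/3.03 + 1/8.05 + 1/17.1 = 0.6697.
Current divider: I(R_c) = I_total · G_k/ΣG = 32.4 × (0.1242/0.6697) = 32.4 × 0.1855 = 6.010 A.

I ≈ 6.01 A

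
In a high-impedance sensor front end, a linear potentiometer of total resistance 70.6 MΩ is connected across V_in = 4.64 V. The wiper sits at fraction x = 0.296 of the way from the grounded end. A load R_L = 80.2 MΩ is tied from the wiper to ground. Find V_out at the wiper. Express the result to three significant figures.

Split the track: R_lower = x·R_p = 20.90 MΩ, R_upper = (1−x)·R_p = 49.70 MΩ.
(x·R_p) ‖ R_L = 16.58 MΩ.
Then V_out = V_in · 16.58/(49.70 + 16.58) = 1.161 V.

V_out ≈ 1.16 V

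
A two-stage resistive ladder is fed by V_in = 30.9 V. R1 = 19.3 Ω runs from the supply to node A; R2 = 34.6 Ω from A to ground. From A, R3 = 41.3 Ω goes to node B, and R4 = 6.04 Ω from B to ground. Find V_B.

V_B ≈ 2.01 V

The second stage (R3 + R4 = 47.34 Ω) loads node A in parallel with R2.
Effective lower resistance at A: R2 ‖ 47.34 = 19.99 Ω.
V_A = 30.9 × 19.99/(19.3 + 19.99) = 15.72 V.
Stage 2 is unloaded, so V_B = V_A · R4/(R3+R4) = 15.72 × 6.04/47.34 = 2.006 V.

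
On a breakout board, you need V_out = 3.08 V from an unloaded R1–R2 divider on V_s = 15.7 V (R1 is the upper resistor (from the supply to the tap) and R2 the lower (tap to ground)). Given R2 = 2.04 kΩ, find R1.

Required fraction k = V_out/V_s = 0.1962.
So R1 = R2 · (V_s/V_out − 1) = 2.04 × (15.7/3.08 − 1) = 2.04 × 4.097 = 8.359 kΩ.

R1 ≈ 8.36 kΩ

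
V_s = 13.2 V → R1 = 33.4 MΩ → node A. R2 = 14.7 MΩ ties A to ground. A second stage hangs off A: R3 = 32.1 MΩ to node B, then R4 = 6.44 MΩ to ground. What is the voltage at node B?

V_B ≈ 0.533 V

Node A sees R2 in parallel with the series input of stage 2, R3 + R4 = 38.54 MΩ.
R2 ‖ (R3+R4) = 10.64 MΩ.
First divider: V_A = V_s · 10.64/(33.4 + 10.64) = 3.189 V.
V_B = V_A × 0.1671 = 0.5329 V.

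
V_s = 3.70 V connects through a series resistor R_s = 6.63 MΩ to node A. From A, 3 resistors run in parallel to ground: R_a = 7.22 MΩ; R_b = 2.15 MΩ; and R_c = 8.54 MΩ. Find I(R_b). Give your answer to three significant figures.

I ≈ 0.298 µA

Equivalent of the parallel group: R_p = 1.388 MΩ.
Node voltage V_A = V_s · R_p/(R_s + R_p) = 3.70 × 0.1731 = 0.6403 V.
I(R_b) = V_A / R_b = 0.6403/2.15 = 0.2978 µA.
(Equivalently: I_total = 0.4615 µA, then current-divider fraction G_k/ΣG = 0.6454.)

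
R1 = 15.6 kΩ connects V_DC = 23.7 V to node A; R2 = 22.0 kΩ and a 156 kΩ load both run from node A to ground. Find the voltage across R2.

R2 ‖ R_L = (22.0 × 156)/(22.0 + 156) = 19.28 kΩ.
Now apply the divider: V_out = 23.7 × 0.5528 = 13.10 V.
(Unloaded it would be 13.9 V; the load pulls it down.)

V_out ≈ 13.1 V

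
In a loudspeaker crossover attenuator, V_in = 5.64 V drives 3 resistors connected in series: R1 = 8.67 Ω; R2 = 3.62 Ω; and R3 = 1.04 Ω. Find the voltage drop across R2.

Total series resistance ΣR = 8.67 + 3.62 + 1.04 = 13.33 Ω.
Voltage divider: V = V_in · (3.620 / 13.33) = 5.64 × 0.2716 = 1.532 V.

V ≈ 1.53 V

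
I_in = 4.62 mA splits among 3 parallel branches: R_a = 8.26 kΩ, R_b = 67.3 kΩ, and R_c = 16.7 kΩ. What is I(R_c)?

Conductances: ΣG = 1/8.26 + 1/67.3 + 1/16.7 = 0.1958 (1/kΩ).
By the current-divider rule, I = I_in · G_k/ΣG = 4.62 × 0.3058 = 1.413 mA.

I ≈ 1.41 mA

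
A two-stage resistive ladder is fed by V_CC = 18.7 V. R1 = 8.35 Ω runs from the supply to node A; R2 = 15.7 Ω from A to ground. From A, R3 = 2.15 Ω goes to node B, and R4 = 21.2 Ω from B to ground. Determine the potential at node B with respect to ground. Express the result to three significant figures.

V_B ≈ 8.99 V

Node A sees R2 in parallel with the series input of stage 2, R3 + R4 = 23.35 Ω.
Effective lower resistance at A: R2 ‖ 23.35 = 9.388 Ω.
So V_A = 18.7 × 0.5293 = 9.897 V.
Then the unloaded second divider: V_B = V_A × R4/(R3+R4) = 9.897 × 0.9079 = 8.986 V.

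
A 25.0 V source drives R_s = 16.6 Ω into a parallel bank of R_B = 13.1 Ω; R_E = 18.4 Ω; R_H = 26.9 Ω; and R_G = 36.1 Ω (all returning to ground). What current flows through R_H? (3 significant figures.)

Combine the parallel branches: R_p = (1/13.1 + 1/18.4 + 1/26.9 + 1/36.1)⁻¹ = 5.114 Ω.
V_A by voltage divider: V_A = 25.0 × 5.114/(16.6 + 5.114) = 5.888 V.
I(R_H) = V_A / R_H = 5.888/26.9 = 0.2189 A.

I ≈ 0.219 A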